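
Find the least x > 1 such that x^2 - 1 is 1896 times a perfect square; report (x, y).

(x, y) = (193549, 4445)

First expand sqrt(1896) as a continued fraction. With x_i = (sqrt(1896) + m_i)/d_i and (m_0, d_0) = (0, 1): a_0 = floor(sqrt(1896)) = 43, since 43^2 = 1849 <= 1896 < 1936 = 44^2.
Iterate m_{i+1} = d_i*a_i - m_i, d_{i+1} = (1896 - m_{i+1}^2)/d_i, a_{i+1} = floor((a_0 + m_{i+1})/d_{i+1}):
  m_1 = 1*43 - 0 = 43, d_1 = (1896 - 43^2)/1 = 47/1 = 47, a_1 = floor((43 + 43)/47) = 1.
  m_2 = 47*1 - 43 = 4, d_2 = (1896 - 4^2)/47 = 1880/47 = 40, a_2 = floor((43 + 4)/40) = 1.
  m_3 = 40*1 - 4 = 36, d_3 = (1896 - 36^2)/40 = 600/40 = 15, a_3 = floor((43 + 36)/15) = 5.
  m_4 = 15*5 - 36 = 39, d_4 = (1896 - 39^2)/15 = 375/15 = 25, a_4 = floor((43 + 39)/25) = 3.
  m_5 = 25*3 - 39 = 36, d_5 = (1896 - 36^2)/25 = 600/25 = 24, a_5 = floor((43 + 36)/24) = 3.
  m_6 = 24*3 - 36 = 36, d_6 = (1896 - 36^2)/24 = 600/24 = 25, a_6 = floor((43 + 36)/25) = 3.
  m_7 = 25*3 - 36 = 39, d_7 = (1896 - 39^2)/25 = 375/25 = 15, a_7 = floor((43 + 39)/15) = 5.
  m_8 = 15*5 - 39 = 36, d_8 = (1896 - 36^2)/15 = 600/15 = 40, a_8 = floor((43 + 36)/40) = 1.
  m_9 = 40*1 - 36 = 4, d_9 = (1896 - 4^2)/40 = 1880/40 = 47, a_9 = floor((43 + 4)/47) = 1.
  m_10 = 47*1 - 4 = 43, d_10 = (1896 - 43^2)/47 = 47/47 = 1, a_10 = floor((43 + 43)/1) = 86.
  m_11 = 1*86 - 43 = 43, d_11 = (1896 - 43^2)/1 = 47/1 = 47: (m_11, d_11) = (m_1, d_1) = (43, 47), so from here the quotients repeat a_1, ..., a_10; the period length is 10.
So sqrt(1896) = [43; (1, 1, 5, 3, 3, 3, 5, 1, 1, 86)] with period length k = 10.
k is even, so the fundamental solution of x^2 - 1896y^2 = 1 is (p_{k-1}, q_{k-1}) = (p_9, q_9); compute convergents through index 9.
Convergents (p_i = a_i*p_{i-1} + p_{i-2}, q_i = a_i*q_{i-1} + q_{i-2} with p_{-2}=0, p_{-1}=1, q_{-2}=1, q_{-1}=0):
  i=0: a_0=43, p_0 = 43*1 + 0 = 43, q_0 = 43*0 + 1 = 1.
  i=1: a_1=1, p_1 = 1*43 + 1 = 44, q_1 = 1*1 + 0 = 1.
  i=2: a_2=1, p_2 = 1*44 + 43 = 87, q_2 = 1*1 + 1 = 2.
  i=3: a_3=5, p_3 = 5*87 + 44 = 479, q_3 = 5*2 + 1 = 11.
  i=4: a_4=3, p_4 = 3*479 + 87 = 1524, q_4 = 3*11 + 2 = 35.
  i=5: a_5=3, p_5 = 3*1524 + 479 = 5051, q_5 = 3*35 + 11 = 116.
  i=6: a_6=3, p_6 = 3*5051 + 1524 = 16677, q_6 = 3*116 + 35 = 383.
  i=7: a_7=5, p_7 = 5*16677 + 5051 = 88436, q_7 = 5*383 + 116 = 2031.
  i=8: a_8=1, p_8 = 1*88436 + 16677 = 105113, q_8 = 1*2031 + 383 = 2414.
  i=9: a_9=1, p_9 = 1*105113 + 88436 = 193549, q_9 = 1*2414 + 2031 = 4445.
Check: 193549^2 - 1896*4445^2 = 37461215401 - 37461215400 = 1, so (x, y) = (193549, 4445) solves the equation, and by the theorem it is the least positive solution.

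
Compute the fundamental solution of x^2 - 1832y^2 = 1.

(x, y) = (22899, 535)

First expand sqrt(1832) as a continued fraction. With x_i = (sqrt(1832) + m_i)/d_i and (m_0, d_0) = (0, 1): a_0 = floor(sqrt(1832)) = 42, since 42^2 = 1764 <= 1832 < 1849 = 43^2.
Iterate m_{i+1} = d_i*a_i - m_i, d_{i+1} = (1832 - m_{i+1}^2)/d_i, a_{i+1} = floor((a_0 + m_{i+1})/d_{i+1}):
  m_1 = 1*42 - 0 = 42, d_1 = (1832 - 42^2)/1 = 68/1 = 68, a_1 = floor((42 + 42)/68) = 1.
  m_2 = 68*1 - 42 = 26, d_2 = (1832 - 26^2)/68 = 1156/68 = 17, a_2 = floor((42 + 26)/17) = 4.
  m_3 = 17*4 - 26 = 42, d_3 = (1832 - 42^2)/17 = 68/17 = 4, a_3 = floor((42 + 42)/4) = 21.
  m_4 = 4*21 - 42 = 42, d_4 = (1832 - 42^2)/4 = 68/4 = 17, a_4 = floor((42 + 42)/17) = 4.
  m_5 = 17*4 - 42 = 26, d_5 = (1832 - 26^2)/17 = 1156/17 = 68, a_5 = floor((42 + 26)/68) = 1.
  m_6 = 68*1 - 26 = 42, d_6 = (1832 - 42^2)/68 = 68/68 = 1, a_6 = floor((42 + 42)/1) = 84.
  m_7 = 1*84 - 42 = 42, d_7 = (1832 - 42^2)/1 = 68/1 = 68: (m_7, d_7) = (m_1, d_1) = (42, 68), so from here the quotients repeat a_1, ..., a_6; the period length is 6.
So sqrt(1832) = [42; (1, 4, 21, 4, 1, 84)] with period length k = 6.
k is even, so the fundamental solution of x^2 - 1832y^2 = 1 is (p_{k-1}, q_{k-1}) = (p_5, q_5); compute convergents through index 5.
Convergents (p_i = a_i*p_{i-1} + p_{i-2}, q_i = a_i*q_{i-1} + q_{i-2} with p_{-2}=0, p_{-1}=1, q_{-2}=1, q_{-1}=0):
  i=0: a_0=42, p_0 = 42*1 + 0 = 42, q_0 = 42*0 + 1 = 1.
  i=1: a_1=1, p_1 = 1*42 + 1 = 43, q_1 = 1*1 + 0 = 1.
  i=2: a_2=4, p_2 = 4*43 + 42 = 214, q_2 = 4*1 + 1 = 5.
  i=3: a_3=21, p_3 = 21*214 + 43 = 4537, q_3 = 21*5 + 1 = 106.
  i=4: a_4=4, p_4 = 4*4537 + 214 = 18362, q_4 = 4*106 + 5 = 429.
  i=5: a_5=1, p_5 = 1*18362 + 4537 = 22899, q_5 = 1*429 + 106 = 535.
Check: 22899^2 - 1832*535^2 = 524364201 - 524364200 = 1, so (x, y) = (22899, 535) solves the equation, and by the theorem it is the least positive solution.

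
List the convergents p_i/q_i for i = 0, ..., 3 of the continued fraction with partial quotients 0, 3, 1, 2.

Using the convergent recurrence p_i = a_i*p_{i-1} + p_{i-2}, q_i = a_i*q_{i-1} + q_{i-2} with p_{-2}=0, p_{-1}=1, q_{-2}=1, q_{-1}=0:
  i=0: a_0=0, p_0 = 0*1 + 0 = 0, q_0 = 0*0 + 1 = 1.
  i=1: a_1=3, p_1 = 3*0 + 1 = 1, q_1 = 3*1 + 0 = 3.
  i=2: a_2=1, p_2 = 1*1 + 0 = 1, q_2 = 1*3 + 1 = 4.
  i=3: a_3=2, p_3 = 2*1 + 1 = 3, q_3 = 2*4 + 3 = 11.

0/1, 1/3, 1/4, 3/11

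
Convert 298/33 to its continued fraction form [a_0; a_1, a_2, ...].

[9; 33]

Run the Euclidean algorithm on 298 and 33; the successive quotients are the partial quotients a_0, a_1, ... (each step inverts the fractional part left over by the previous one):
  298 = 9*33 + 1, so a_0 = 9.
  33 = 33*1 + 0, so a_1 = 33.
The remainder reaches 0 after 2 divisions, so the expansion has 2 partial quotients, read off in order.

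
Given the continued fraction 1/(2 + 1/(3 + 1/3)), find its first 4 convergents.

Using the convergent recurrence p_i = a_i*p_{i-1} + p_{i-2}, q_i = a_i*q_{i-1} + q_{i-2} with p_{-2}=0, p_{-1}=1, q_{-2}=1, q_{-1}=0:
  i=0: a_0=0, p_0 = 0*1 + 0 = 0, q_0 = 0*0 + 1 = 1.
  i=1: a_1=2, p_1 = 2*0 + 1 = 1, q_1 = 2*1 + 0 = 2.
  i=2: a_2=3, p_2 = 3*1 + 0 = 3, q_2 = 3*2 + 1 = 7.
  i=3: a_3=3, p_3 = 3*3 + 1 = 10, q_3 = 3*7 + 2 = 23.

0/1, 1/2, 3/7, 10/23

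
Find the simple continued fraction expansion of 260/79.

Run the Euclidean algorithm on 260 and 79; the successive quotients are the partial quotients a_0, a_1, ... (each step inverts the fractional part left over by the previous one):
  260 = 3*79 + 23, so a_0 = 3.
  79 = 3*23 + 10, so a_1 = 3.
  23 = 2*10 + 3, so a_2 = 2.
  10 = 3*3 + 1, so a_3 = 3.
  3 = 3*1 + 0, so a_4 = 3.
The remainder reaches 0 after 5 divisions, so the expansion has 5 partial quotients, read off in order.

[3; 3, 2, 3, 3]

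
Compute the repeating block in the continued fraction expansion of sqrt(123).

Write x_i = (sqrt(123) + m_i)/d_i with (m_0, d_0) = (0, 1). a_0 = floor(sqrt(123)) = 11, since 11^2 = 121 <= 123 < 144 = 12^2.
Iterate m_{i+1} = d_i*a_i - m_i, d_{i+1} = (123 - m_{i+1}^2)/d_i, a_{i+1} = floor((a_0 + m_{i+1})/d_{i+1}):
  m_1 = 1*11 - 0 = 11, d_1 = (123 - 11^2)/1 = 2/1 = 2, a_1 = floor((11 + 11)/2) = 11.
  m_2 = 2*11 - 11 = 11, d_2 = (123 - 11^2)/2 = 2/2 = 1, a_2 = floor((11 + 11)/1) = 22.
  m_3 = 1*22 - 11 = 11, d_3 = (123 - 11^2)/1 = 2/1 = 2: (m_3, d_3) = (m_1, d_1) = (11, 2), so from here the quotients repeat a_1, a_2; the period length is 2.
Hence the expansion of sqrt(123) is a_0 = 11 followed by the repeating block 11, 22 (period 2).

[11; (11, 22)]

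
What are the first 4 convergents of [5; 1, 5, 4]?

Using the convergent recurrence p_i = a_i*p_{i-1} + p_{i-2}, q_i = a_i*q_{i-1} + q_{i-2} with p_{-2}=0, p_{-1}=1, q_{-2}=1, q_{-1}=0:
  i=0: a_0=5, p_0 = 5*1 + 0 = 5, q_0 = 5*0 + 1 = 1.
  i=1: a_1=1, p_1 = 1*5 + 1 = 6, q_1 = 1*1 + 0 = 1.
  i=2: a_2=5, p_2 = 5*6 + 5 = 35, q_2 = 5*1 + 1 = 6.
  i=3: a_3=4, p_3 = 4*35 + 6 = 146, q_3 = 4*6 + 1 = 25.

5/1, 6/1, 35/6, 146/25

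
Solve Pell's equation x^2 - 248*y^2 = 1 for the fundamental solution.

(x, y) = (63, 4)

First expand sqrt(248) as a continued fraction. With x_i = (sqrt(248) + m_i)/d_i and (m_0, d_0) = (0, 1): a_0 = floor(sqrt(248)) = 15, since 15^2 = 225 <= 248 < 256 = 16^2.
Iterate m_{i+1} = d_i*a_i - m_i, d_{i+1} = (248 - m_{i+1}^2)/d_i, a_{i+1} = floor((a_0 + m_{i+1})/d_{i+1}):
  m_1 = 1*15 - 0 = 15, d_1 = (248 - 15^2)/1 = 23/1 = 23, a_1 = floor((15 + 15)/23) = 1.
  m_2 = 23*1 - 15 = 8, d_2 = (248 - 8^2)/23 = 184/23 = 8, a_2 = floor((15 + 8)/8) = 2.
  m_3 = 8*2 - 8 = 8, d_3 = (248 - 8^2)/8 = 184/8 = 23, a_3 = floor((15 + 8)/23) = 1.
  m_4 = 23*1 - 8 = 15, d_4 = (248 - 15^2)/23 = 23/23 = 1, a_4 = floor((15 + 15)/1) = 30.
  m_5 = 1*30 - 15 = 15, d_5 = (248 - 15^2)/1 = 23/1 = 23: (m_5, d_5) = (m_1, d_1) = (15, 23), so from here the quotients repeat a_1, ..., a_4; the period length is 4.
So sqrt(248) = [15; (1, 2, 1, 30)] with period length k = 4.
k is even, so the fundamental solution of x^2 - 248y^2 = 1 is (p_{k-1}, q_{k-1}) = (p_3, q_3); compute convergents through index 3.
Convergents (p_i = a_i*p_{i-1} + p_{i-2}, q_i = a_i*q_{i-1} + q_{i-2} with p_{-2}=0, p_{-1}=1, q_{-2}=1, q_{-1}=0):
  i=0: a_0=15, p_0 = 15*1 + 0 = 15, q_0 = 15*0 + 1 = 1.
  i=1: a_1=1, p_1 = 1*15 + 1 = 16, q_1 = 1*1 + 0 = 1.
  i=2: a_2=2, p_2 = 2*16 + 15 = 47, q_2 = 2*1 + 1 = 3.
  i=3: a_3=1, p_3 = 1*47 + 16 = 63, q_3 = 1*3 + 1 = 4.
Check: 63^2 - 248*4^2 = 3969 - 3968 = 1, so (x, y) = (63, 4) solves the equation, and by the theorem it is the least positive solution.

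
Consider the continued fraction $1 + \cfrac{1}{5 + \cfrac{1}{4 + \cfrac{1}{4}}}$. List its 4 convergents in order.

1/1, 6/5, 25/21, 106/89

Using the convergent recurrence p_i = a_i*p_{i-1} + p_{i-2}, q_i = a_i*q_{i-1} + q_{i-2} with p_{-2}=0, p_{-1}=1, q_{-2}=1, q_{-1}=0:
  i=0: a_0=1, p_0 = 1*1 + 0 = 1, q_0 = 1*0 + 1 = 1.
  i=1: a_1=5, p_1 = 5*1 + 1 = 6, q_1 = 5*1 + 0 = 5.
  i=2: a_2=4, p_2 = 4*6 + 1 = 25, q_2 = 4*5 + 1 = 21.
  i=3: a_3=4, p_3 = 4*25 + 6 = 106, q_3 = 4*21 + 5 = 89.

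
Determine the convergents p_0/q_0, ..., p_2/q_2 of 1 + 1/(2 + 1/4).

1/1, 3/2, 13/9

Using the convergent recurrence p_i = a_i*p_{i-1} + p_{i-2}, q_i = a_i*q_{i-1} + q_{i-2} with p_{-2}=0, p_{-1}=1, q_{-2}=1, q_{-1}=0:
  i=0: a_0=1, p_0 = 1*1 + 0 = 1, q_0 = 1*0 + 1 = 1.
  i=1: a_1=2, p_1 = 2*1 + 1 = 3, q_1 = 2*1 + 0 = 2.
  i=2: a_2=4, p_2 = 4*3 + 1 = 13, q_2 = 4*2 + 1 = 9.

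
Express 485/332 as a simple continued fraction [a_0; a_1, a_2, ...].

Run the Euclidean algorithm on 485 and 332; the successive quotients are the partial quotients a_0, a_1, ... (each step inverts the fractional part left over by the previous one):
  485 = 1*332 + 153, so a_0 = 1.
  332 = 2*153 + 26, so a_1 = 2.
  153 = 5*26 + 23, so a_2 = 5.
  26 = 1*23 + 3, so a_3 = 1.
  23 = 7*3 + 2, so a_4 = 7.
  3 = 1*2 + 1, so a_5 = 1.
  2 = 2*1 + 0, so a_6 = 2.
The remainder reaches 0 after 7 divisions, so the expansion has 7 partial quotients, read off in order.

[1; 2, 5, 1, 7, 1, 2]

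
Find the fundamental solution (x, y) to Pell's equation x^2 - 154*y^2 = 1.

First expand sqrt(154) as a continued fraction. With x_i = (sqrt(154) + m_i)/d_i and (m_0, d_0) = (0, 1): a_0 = floor(sqrt(154)) = 12, since 12^2 = 144 <= 154 < 169 = 13^2.
Iterate m_{i+1} = d_i*a_i - m_i, d_{i+1} = (154 - m_{i+1}^2)/d_i, a_{i+1} = floor((a_0 + m_{i+1})/d_{i+1}):
  m_1 = 1*12 - 0 = 12, d_1 = (154 - 12^2)/1 = 10/1 = 10, a_1 = floor((12 + 12)/10) = 2.
  m_2 = 10*2 - 12 = 8, d_2 = (154 - 8^2)/10 = 90/10 = 9, a_2 = floor((12 + 8)/9) = 2.
  m_3 = 9*2 - 8 = 10, d_3 = (154 - 10^2)/9 = 54/9 = 6, a_3 = floor((12 + 10)/6) = 3.
  m_4 = 6*3 - 10 = 8, d_4 = (154 - 8^2)/6 = 90/6 = 15, a_4 = floor((12 + 8)/15) = 1.
  m_5 = 15*1 - 8 = 7, d_5 = (154 - 7^2)/15 = 105/15 = 7, a_5 = floor((12 + 7)/7) = 2.
  m_6 = 7*2 - 7 = 7, d_6 = (154 - 7^2)/7 = 105/7 = 15, a_6 = floor((12 + 7)/15) = 1.
  m_7 = 15*1 - 7 = 8, d_7 = (154 - 8^2)/15 = 90/15 = 6, a_7 = floor((12 + 8)/6) = 3.
  m_8 = 6*3 - 8 = 10, d_8 = (154 - 10^2)/6 = 54/6 = 9, a_8 = floor((12 + 10)/9) = 2.
  m_9 = 9*2 - 10 = 8, d_9 = (154 - 8^2)/9 = 90/9 = 10, a_9 = floor((12 + 8)/10) = 2.
  m_10 = 10*2 - 8 = 12, d_10 = (154 - 12^2)/10 = 10/10 = 1, a_10 = floor((12 + 12)/1) = 24.
  m_11 = 1*24 - 12 = 12, d_11 = (154 - 12^2)/1 = 10/1 = 10: (m_11, d_11) = (m_1, d_1) = (12, 10), so from here the quotients repeat a_1, ..., a_10; the period length is 10.
So sqrt(154) = [12; (2, 2, 3, 1, 2, 1, 3, 2, 2, 24)] with period length k = 10.
k is even, so the fundamental solution of x^2 - 154y^2 = 1 is (p_{k-1}, q_{k-1}) = (p_9, q_9); compute convergents through index 9.
Convergents (p_i = a_i*p_{i-1} + p_{i-2}, q_i = a_i*q_{i-1} + q_{i-2} with p_{-2}=0, p_{-1}=1, q_{-2}=1, q_{-1}=0):
  i=0: a_0=12, p_0 = 12*1 + 0 = 12, q_0 = 12*0 + 1 = 1.
  i=1: a_1=2, p_1 = 2*12 + 1 = 25, q_1 = 2*1 + 0 = 2.
  i=2: a_2=2, p_2 = 2*25 + 12 = 62, q_2 = 2*2 + 1 = 5.
  i=3: a_3=3, p_3 = 3*62 + 25 = 211, q_3 = 3*5 + 2 = 17.
  i=4: a_4=1, p_4 = 1*211 + 62 = 273, q_4 = 1*17 + 5 = 22.
  i=5: a_5=2, p_5 = 2*273 + 211 = 757, q_5 = 2*22 + 17 = 61.
  i=6: a_6=1, p_6 = 1*757 + 273 = 1030, q_6 = 1*61 + 22 = 83.
  i=7: a_7=3, p_7 = 3*1030 + 757 = 3847, q_7 = 3*83 + 61 = 310.
  i=8: a_8=2, p_8 = 2*3847 + 1030 = 8724, q_8 = 2*310 + 83 = 703.
  i=9: a_9=2, p_9 = 2*8724 + 3847 = 21295, q_9 = 2*703 + 310 = 1716.
Check: 21295^2 - 154*1716^2 = 453477025 - 453477024 = 1, so (x, y) = (21295, 1716) solves the equation, and by the theorem it is the least positive solution.

(x, y) = (21295, 1716)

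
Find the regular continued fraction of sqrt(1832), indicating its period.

[42; (1, 4, 21, 4, 1, 84)]

Write x_i = (sqrt(1832) + m_i)/d_i with (m_0, d_0) = (0, 1). a_0 = floor(sqrt(1832)) = 42, since 42^2 = 1764 <= 1832 < 1849 = 43^2.
Iterate m_{i+1} = d_i*a_i - m_i, d_{i+1} = (1832 - m_{i+1}^2)/d_i, a_{i+1} = floor((a_0 + m_{i+1})/d_{i+1}):
  m_1 = 1*42 - 0 = 42, d_1 = (1832 - 42^2)/1 = 68/1 = 68, a_1 = floor((42 + 42)/68) = 1.
  m_2 = 68*1 - 42 = 26, d_2 = (1832 - 26^2)/68 = 1156/68 = 17, a_2 = floor((42 + 26)/17) = 4.
  m_3 = 17*4 - 26 = 42, d_3 = (1832 - 42^2)/17 = 68/17 = 4, a_3 = floor((42 + 42)/4) = 21.
  m_4 = 4*21 - 42 = 42, d_4 = (1832 - 42^2)/4 = 68/4 = 17, a_4 = floor((42 + 42)/17) = 4.
  m_5 = 17*4 - 42 = 26, d_5 = (1832 - 26^2)/17 = 1156/17 = 68, a_5 = floor((42 + 26)/68) = 1.
  m_6 = 68*1 - 26 = 42, d_6 = (1832 - 42^2)/68 = 68/68 = 1, a_6 = floor((42 + 42)/1) = 84.
  m_7 = 1*84 - 42 = 42, d_7 = (1832 - 42^2)/1 = 68/1 = 68: (m_7, d_7) = (m_1, d_1) = (42, 68), so from here the quotients repeat a_1, ..., a_6; the period length is 6.
Hence the expansion of sqrt(1832) is a_0 = 42 followed by the repeating block 1, 4, 21, 4, 1, 84 (period 6).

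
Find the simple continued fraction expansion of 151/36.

[4; 5, 7]

Run the Euclidean algorithm on 151 and 36; the successive quotients are the partial quotients a_0, a_1, ... (each step inverts the fractional part left over by the previous one):
  151 = 4*36 + 7, so a_0 = 4.
  36 = 5*7 + 1, so a_1 = 5.
  7 = 7*1 + 0, so a_2 = 7.
The remainder reaches 0 after 3 divisions, so the expansion has 3 partial quotients, read off in order.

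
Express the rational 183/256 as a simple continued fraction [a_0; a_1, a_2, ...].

Run the Euclidean algorithm on 183 and 256; the successive quotients are the partial quotients a_0, a_1, ... (each step inverts the fractional part left over by the previous one):
  183 = 0*256 + 183, so a_0 = 0.
  256 = 1*183 + 73, so a_1 = 1.
  183 = 2*73 + 37, so a_2 = 2.
  73 = 1*37 + 36, so a_3 = 1.
  37 = 1*36 + 1, so a_4 = 1.
  36 = 36*1 + 0, so a_5 = 36.
The remainder reaches 0 after 6 divisions, so the expansion has 6 partial quotients, read off in order.

[0; 1, 2, 1, 1, 36]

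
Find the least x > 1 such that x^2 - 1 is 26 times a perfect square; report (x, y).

First expand sqrt(26) as a continued fraction. With x_i = (sqrt(26) + m_i)/d_i and (m_0, d_0) = (0, 1): a_0 = floor(sqrt(26)) = 5, since 5^2 = 25 <= 26 < 36 = 6^2.
Iterate m_{i+1} = d_i*a_i - m_i, d_{i+1} = (26 - m_{i+1}^2)/d_i, a_{i+1} = floor((a_0 + m_{i+1})/d_{i+1}):
  m_1 = 1*5 - 0 = 5, d_1 = (26 - 5^2)/1 = 1/1 = 1, a_1 = floor((5 + 5)/1) = 10.
  m_2 = 1*10 - 5 = 5, d_2 = (26 - 5^2)/1 = 1/1 = 1: (m_2, d_2) = (m_1, d_1) = (5, 1), so from here the quotient a_1 repeats; the period length is 1.
So sqrt(26) = [5; (10)] with period length k = 1.
k is odd, so (p_{k-1}, q_{k-1}) only solves x^2 - 26y^2 = -1 and the fundamental solution of x^2 - 26y^2 = 1 is (p_{2k-1}, q_{2k-1}) = (p_1, q_1); compute convergents through index 1, running through the period twice.
Convergents (p_i = a_i*p_{i-1} + p_{i-2}, q_i = a_i*q_{i-1} + q_{i-2} with p_{-2}=0, p_{-1}=1, q_{-2}=1, q_{-1}=0):
  i=0: a_0=5, p_0 = 5*1 + 0 = 5, q_0 = 5*0 + 1 = 1.
  i=1: a_1=10, p_1 = 10*5 + 1 = 51, q_1 = 10*1 + 0 = 10.
Indeed p_0^2 - 26*q_0^2 = 25 - 26 = -1, not +1.
Check: 51^2 - 26*10^2 = 2601 - 2600 = 1, so (x, y) = (51, 10) solves the equation, and by the theorem it is the least positive solution.

(x, y) = (51, 10)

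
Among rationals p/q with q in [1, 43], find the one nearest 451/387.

7/6

Expand x = 451/387 as a continued fraction with the Euclidean algorithm:
  451 = 1*387 + 64, so a_0 = 1.
  387 = 6*64 + 3, so a_1 = 6.
  64 = 21*3 + 1, so a_2 = 21.
  3 = 3*1 + 0, so a_3 = 3.
so x = [1; 6, 21, 3].
Convergents (p_i = a_i*p_{i-1} + p_{i-2}, q_i = a_i*q_{i-1} + q_{i-2} with p_{-2}=0, p_{-1}=1, q_{-2}=1, q_{-1}=0), until the denominator exceeds 43:
  i=0: a_0=1, p_0 = 1*1 + 0 = 1, q_0 = 1*0 + 1 = 1.
  i=1: a_1=6, p_1 = 6*1 + 1 = 7, q_1 = 6*1 + 0 = 6.
  i=2: a_2=21, p_2 = 21*7 + 1 = 148, q_2 = 21*6 + 1 = 127.
q_2 = 127 > 43, so the last convergent with denominator <= 43 is p_1/q_1 = 7/6.
The closest fraction with denominator <= 43 is either p_1/q_1 or the intermediate fraction (k*p_1 + p_0)/(k*q_1 + q_0) with the largest k >= 1 whose denominator stays <= 43; these approach x as k grows, and every other convergent or intermediate fraction in range is farther away.
Largest k: floor((43 - q_0)/q_1) = floor((43 - 1)/6) = 7.
That gives (7*7 + 1)/(7*6 + 1) = 50/43.
Compare the errors: |x - 7/6| = |451*6 - 7*387|/(387*6) = 3/2322, and |x - 50/43| = |451*43 - 50*387|/(387*43) = 43/16641.
Cross-multiplying, 3*16641 = 49923 < 99846 = 43*2322, so 3/2322 is smaller: the convergent 7/6 is closer to x than 50/43.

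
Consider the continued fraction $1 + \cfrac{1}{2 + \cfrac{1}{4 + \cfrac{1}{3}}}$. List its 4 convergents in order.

1/1, 3/2, 13/9, 42/29

Using the convergent recurrence p_i = a_i*p_{i-1} + p_{i-2}, q_i = a_i*q_{i-1} + q_{i-2} with p_{-2}=0, p_{-1}=1, q_{-2}=1, q_{-1}=0:
  i=0: a_0=1, p_0 = 1*1 + 0 = 1, q_0 = 1*0 + 1 = 1.
  i=1: a_1=2, p_1 = 2*1 + 1 = 3, q_1 = 2*1 + 0 = 2.
  i=2: a_2=4, p_2 = 4*3 + 1 = 13, q_2 = 4*2 + 1 = 9.
  i=3: a_3=3, p_3 = 3*13 + 3 = 42, q_3 = 3*9 + 2 = 29.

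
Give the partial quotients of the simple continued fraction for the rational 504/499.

[1; 99, 1, 4]

Run the Euclidean algorithm on 504 and 499; the successive quotients are the partial quotients a_0, a_1, ... (each step inverts the fractional part left over by the previous one):
  504 = 1*499 + 5, so a_0 = 1.
  499 = 99*5 + 4, so a_1 = 99.
  5 = 1*4 + 1, so a_2 = 1.
  4 = 4*1 + 0, so a_3 = 4.
The remainder reaches 0 after 4 divisions, so the expansion has 4 partial quotients, read off in order.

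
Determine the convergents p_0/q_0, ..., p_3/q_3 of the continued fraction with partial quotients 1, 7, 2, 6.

Using the convergent recurrence p_i = a_i*p_{i-1} + p_{i-2}, q_i = a_i*q_{i-1} + q_{i-2} with p_{-2}=0, p_{-1}=1, q_{-2}=1, q_{-1}=0:
  i=0: a_0=1, p_0 = 1*1 + 0 = 1, q_0 = 1*0 + 1 = 1.
  i=1: a_1=7, p_1 = 7*1 + 1 = 8, q_1 = 7*1 + 0 = 7.
  i=2: a_2=2, p_2 = 2*8 + 1 = 17, q_2 = 2*7 + 1 = 15.
  i=3: a_3=6, p_3 = 6*17 + 8 = 110, q_3 = 6*15 + 7 = 97.

1/1, 8/7, 17/15, 110/97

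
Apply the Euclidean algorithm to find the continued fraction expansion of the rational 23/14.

Run the Euclidean algorithm on 23 and 14; the successive quotients are the partial quotients a_0, a_1, ... (each step inverts the fractional part left over by the previous one):
  23 = 1*14 + 9, so a_0 = 1.
  14 = 1*9 + 5, so a_1 = 1.
  9 = 1*5 + 4, so a_2 = 1.
  5 = 1*4 + 1, so a_3 = 1.
  4 = 4*1 + 0, so a_4 = 4.
The remainder reaches 0 after 5 divisions, so the expansion has 5 partial quotients, read off in order.

[1; 1, 1, 1, 4]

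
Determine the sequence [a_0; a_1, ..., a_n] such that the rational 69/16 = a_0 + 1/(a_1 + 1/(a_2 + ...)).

[4; 3, 5]

Run the Euclidean algorithm on 69 and 16; the successive quotients are the partial quotients a_0, a_1, ... (each step inverts the fractional part left over by the previous one):
  69 = 4*16 + 5, so a_0 = 4.
  16 = 3*5 + 1, so a_1 = 3.
  5 = 5*1 + 0, so a_2 = 5.
The remainder reaches 0 after 3 divisions, so the expansion has 3 partial quotients, read off in order.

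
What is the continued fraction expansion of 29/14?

[2; 14]

Run the Euclidean algorithm on 29 and 14; the successive quotients are the partial quotients a_0, a_1, ... (each step inverts the fractional part left over by the previous one):
  29 = 2*14 + 1, so a_0 = 2.
  14 = 14*1 + 0, so a_1 = 14.
The remainder reaches 0 after 2 divisions, so the expansion has 2 partial quotients, read off in order.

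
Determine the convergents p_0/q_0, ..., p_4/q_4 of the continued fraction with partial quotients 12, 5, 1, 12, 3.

Using the convergent recurrence p_i = a_i*p_{i-1} + p_{i-2}, q_i = a_i*q_{i-1} + q_{i-2} with p_{-2}=0, p_{-1}=1, q_{-2}=1, q_{-1}=0:
  i=0: a_0=12, p_0 = 12*1 + 0 = 12, q_0 = 12*0 + 1 = 1.
  i=1: a_1=5, p_1 = 5*12 + 1 = 61, q_1 = 5*1 + 0 = 5.
  i=2: a_2=1, p_2 = 1*61 + 12 = 73, q_2 = 1*5 + 1 = 6.
  i=3: a_3=12, p_3 = 12*73 + 61 = 937, q_3 = 12*6 + 5 = 77.
  i=4: a_4=3, p_4 = 3*937 + 73 = 2884, q_4 = 3*77 + 6 = 237.

12/1, 61/5, 73/6, 937/77, 2884/237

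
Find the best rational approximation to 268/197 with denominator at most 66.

83/61

Expand x = 268/197 as a continued fraction with the Euclidean algorithm:
  268 = 1*197 + 71, so a_0 = 1.
  197 = 2*71 + 55, so a_1 = 2.
  71 = 1*55 + 16, so a_2 = 1.
  55 = 3*16 + 7, so a_3 = 3.
  16 = 2*7 + 2, so a_4 = 2.
  7 = 3*2 + 1, so a_5 = 3.
  2 = 2*1 + 0, so a_6 = 2.
so x = [1; 2, 1, 3, 2, 3, 2].
Convergents (p_i = a_i*p_{i-1} + p_{i-2}, q_i = a_i*q_{i-1} + q_{i-2} with p_{-2}=0, p_{-1}=1, q_{-2}=1, q_{-1}=0), until the denominator exceeds 66:
  i=0: a_0=1, p_0 = 1*1 + 0 = 1, q_0 = 1*0 + 1 = 1.
  i=1: a_1=2, p_1 = 2*1 + 1 = 3, q_1 = 2*1 + 0 = 2.
  i=2: a_2=1, p_2 = 1*3 + 1 = 4, q_2 = 1*2 + 1 = 3.
  i=3: a_3=3, p_3 = 3*4 + 3 = 15, q_3 = 3*3 + 2 = 11.
  i=4: a_4=2, p_4 = 2*15 + 4 = 34, q_4 = 2*11 + 3 = 25.
  i=5: a_5=3, p_5 = 3*34 + 15 = 117, q_5 = 3*25 + 11 = 86.
q_5 = 86 > 66, so the last convergent with denominator <= 66 is p_4/q_4 = 34/25.
The closest fraction with denominator <= 66 is either p_4/q_4 or the intermediate fraction (k*p_4 + p_3)/(k*q_4 + q_3) with the largest k >= 1 whose denominator stays <= 66; these approach x as k grows, and every other convergent or intermediate fraction in range is farther away.
Largest k: floor((66 - q_3)/q_4) = floor((66 - 11)/25) = 2.
That gives (2*34 + 15)/(2*25 + 11) = 83/61.
Compare the errors: |x - 34/25| = |268*25 - 34*197|/(197*25) = 2/4925, and |x - 83/61| = |268*61 - 83*197|/(197*61) = 3/12017.
Cross-multiplying, 3*4925 = 14775 < 24034 = 2*12017, so 3/12017 is smaller: the intermediate fraction 83/61 is closer to x than 34/25.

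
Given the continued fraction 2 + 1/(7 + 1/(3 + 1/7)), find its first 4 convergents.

Using the convergent recurrence p_i = a_i*p_{i-1} + p_{i-2}, q_i = a_i*q_{i-1} + q_{i-2} with p_{-2}=0, p_{-1}=1, q_{-2}=1, q_{-1}=0:
  i=0: a_0=2, p_0 = 2*1 + 0 = 2, q_0 = 2*0 + 1 = 1.
  i=1: a_1=7, p_1 = 7*2 + 1 = 15, q_1 = 7*1 + 0 = 7.
  i=2: a_2=3, p_2 = 3*15 + 2 = 47, q_2 = 3*7 + 1 = 22.
  i=3: a_3=7, p_3 = 7*47 + 15 = 344, q_3 = 7*22 + 7 = 161.

2/1, 15/7, 47/22, 344/161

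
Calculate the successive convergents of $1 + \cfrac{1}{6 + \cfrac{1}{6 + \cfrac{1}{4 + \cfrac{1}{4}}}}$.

1/1, 7/6, 43/37, 179/154, 759/653

Using the convergent recurrence p_i = a_i*p_{i-1} + p_{i-2}, q_i = a_i*q_{i-1} + q_{i-2} with p_{-2}=0, p_{-1}=1, q_{-2}=1, q_{-1}=0:
  i=0: a_0=1, p_0 = 1*1 + 0 = 1, q_0 = 1*0 + 1 = 1.
  i=1: a_1=6, p_1 = 6*1 + 1 = 7, q_1 = 6*1 + 0 = 6.
  i=2: a_2=6, p_2 = 6*7 + 1 = 43, q_2 = 6*6 + 1 = 37.
  i=3: a_3=4, p_3 = 4*43 + 7 = 179, q_3 = 4*37 + 6 = 154.
  i=4: a_4=4, p_4 = 4*179 + 43 = 759, q_4 = 4*154 + 37 = 653.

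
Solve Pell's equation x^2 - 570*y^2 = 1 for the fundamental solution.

First expand sqrt(570) as a continued fraction. With x_i = (sqrt(570) + m_i)/d_i and (m_0, d_0) = (0, 1): a_0 = floor(sqrt(570)) = 23, since 23^2 = 529 <= 570 < 576 = 24^2.
Iterate m_{i+1} = d_i*a_i - m_i, d_{i+1} = (570 - m_{i+1}^2)/d_i, a_{i+1} = floor((a_0 + m_{i+1})/d_{i+1}):
  m_1 = 1*23 - 0 = 23, d_1 = (570 - 23^2)/1 = 41/1 = 41, a_1 = floor((23 + 23)/41) = 1.
  m_2 = 41*1 - 23 = 18, d_2 = (570 - 18^2)/41 = 246/41 = 6, a_2 = floor((23 + 18)/6) = 6.
  m_3 = 6*6 - 18 = 18, d_3 = (570 - 18^2)/6 = 246/6 = 41, a_3 = floor((23 + 18)/41) = 1.
  m_4 = 41*1 - 18 = 23, d_4 = (570 - 23^2)/41 = 41/41 = 1, a_4 = floor((23 + 23)/1) = 46.
  m_5 = 1*46 - 23 = 23, d_5 = (570 - 23^2)/1 = 41/1 = 41: (m_5, d_5) = (m_1, d_1) = (23, 41), so from here the quotients repeat a_1, ..., a_4; the period length is 4.
So sqrt(570) = [23; (1, 6, 1, 46)] with period length k = 4.
k is even, so the fundamental solution of x^2 - 570y^2 = 1 is (p_{k-1}, q_{k-1}) = (p_3, q_3); compute convergents through index 3.
Convergents (p_i = a_i*p_{i-1} + p_{i-2}, q_i = a_i*q_{i-1} + q_{i-2} with p_{-2}=0, p_{-1}=1, q_{-2}=1, q_{-1}=0):
  i=0: a_0=23, p_0 = 23*1 + 0 = 23, q_0 = 23*0 + 1 = 1.
  i=1: a_1=1, p_1 = 1*23 + 1 = 24, q_1 = 1*1 + 0 = 1.
  i=2: a_2=6, p_2 = 6*24 + 23 = 167, q_2 = 6*1 + 1 = 7.
  i=3: a_3=1, p_3 = 1*167 + 24 = 191, q_3 = 1*7 + 1 = 8.
Check: 191^2 - 570*8^2 = 36481 - 36480 = 1, so (x, y) = (191, 8) solves the equation, and by the theorem it is the least positive solution.

(x, y) = (191, 8)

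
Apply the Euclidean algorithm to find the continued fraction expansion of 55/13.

[4; 4, 3]

Run the Euclidean algorithm on 55 and 13; the successive quotients are the partial quotients a_0, a_1, ... (each step inverts the fractional part left over by the previous one):
  55 = 4*13 + 3, so a_0 = 4.
  13 = 4*3 + 1, so a_1 = 4.
  3 = 3*1 + 0, so a_2 = 3.
The remainder reaches 0 after 3 divisions, so the expansion has 3 partial quotients, read off in order.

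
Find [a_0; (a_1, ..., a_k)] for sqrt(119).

[10; (1, 9, 1, 20)]

Write x_i = (sqrt(119) + m_i)/d_i with (m_0, d_0) = (0, 1). a_0 = floor(sqrt(119)) = 10, since 10^2 = 100 <= 119 < 121 = 11^2.
Iterate m_{i+1} = d_i*a_i - m_i, d_{i+1} = (119 - m_{i+1}^2)/d_i, a_{i+1} = floor((a_0 + m_{i+1})/d_{i+1}):
  m_1 = 1*10 - 0 = 10, d_1 = (119 - 10^2)/1 = 19/1 = 19, a_1 = floor((10 + 10)/19) = 1.
  m_2 = 19*1 - 10 = 9, d_2 = (119 - 9^2)/19 = 38/19 = 2, a_2 = floor((10 + 9)/2) = 9.
  m_3 = 2*9 - 9 = 9, d_3 = (119 - 9^2)/2 = 38/2 = 19, a_3 = floor((10 + 9)/19) = 1.
  m_4 = 19*1 - 9 = 10, d_4 = (119 - 10^2)/19 = 19/19 = 1, a_4 = floor((10 + 10)/1) = 20.
  m_5 = 1*20 - 10 = 10, d_5 = (119 - 10^2)/1 = 19/1 = 19: (m_5, d_5) = (m_1, d_1) = (10, 19), so from here the quotients repeat a_1, ..., a_4; the period length is 4.
Hence the expansion of sqrt(119) is a_0 = 10 followed by the repeating block 1, 9, 1, 20 (period 4).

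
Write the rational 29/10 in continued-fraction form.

Run the Euclidean algorithm on 29 and 10; the successive quotients are the partial quotients a_0, a_1, ... (each step inverts the fractional part left over by the previous one):
  29 = 2*10 + 9, so a_0 = 2.
  10 = 1*9 + 1, so a_1 = 1.
  9 = 9*1 + 0, so a_2 = 9.
The remainder reaches 0 after 3 divisions, so the expansion has 3 partial quotients, read off in order.

[2; 1, 9]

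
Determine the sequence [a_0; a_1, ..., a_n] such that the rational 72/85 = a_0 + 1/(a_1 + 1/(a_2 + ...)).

[0; 1, 5, 1, 1, 6]

Run the Euclidean algorithm on 72 and 85; the successive quotients are the partial quotients a_0, a_1, ... (each step inverts the fractional part left over by the previous one):
  72 = 0*85 + 72, so a_0 = 0.
  85 = 1*72 + 13, so a_1 = 1.
  72 = 5*13 + 7, so a_2 = 5.
  13 = 1*7 + 6, so a_3 = 1.
  7 = 1*6 + 1, so a_4 = 1.
  6 = 6*1 + 0, so a_5 = 6.
The remainder reaches 0 after 6 divisions, so the expansion has 6 partial quotients, read off in order.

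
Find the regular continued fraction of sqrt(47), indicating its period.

[6; (1, 5, 1, 12)]

Write x_i = (sqrt(47) + m_i)/d_i with (m_0, d_0) = (0, 1). a_0 = floor(sqrt(47)) = 6, since 6^2 = 36 <= 47 < 49 = 7^2.
Iterate m_{i+1} = d_i*a_i - m_i, d_{i+1} = (47 - m_{i+1}^2)/d_i, a_{i+1} = floor((a_0 + m_{i+1})/d_{i+1}):
  m_1 = 1*6 - 0 = 6, d_1 = (47 - 6^2)/1 = 11/1 = 11, a_1 = floor((6 + 6)/11) = 1.
  m_2 = 11*1 - 6 = 5, d_2 = (47 - 5^2)/11 = 22/11 = 2, a_2 = floor((6 + 5)/2) = 5.
  m_3 = 2*5 - 5 = 5, d_3 = (47 - 5^2)/2 = 22/2 = 11, a_3 = floor((6 + 5)/11) = 1.
  m_4 = 11*1 - 5 = 6, d_4 = (47 - 6^2)/11 = 11/11 = 1, a_4 = floor((6 + 6)/1) = 12.
  m_5 = 1*12 - 6 = 6, d_5 = (47 - 6^2)/1 = 11/1 = 11: (m_5, d_5) = (m_1, d_1) = (6, 11), so from here the quotients repeat a_1, ..., a_4; the period length is 4.
Hence the expansion of sqrt(47) is a_0 = 6 followed by the repeating block 1, 5, 1, 12 (period 4).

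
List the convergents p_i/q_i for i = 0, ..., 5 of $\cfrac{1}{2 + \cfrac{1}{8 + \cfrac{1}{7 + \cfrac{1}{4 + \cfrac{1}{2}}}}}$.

0/1, 1/2, 8/17, 57/121, 236/501, 529/1123

Using the convergent recurrence p_i = a_i*p_{i-1} + p_{i-2}, q_i = a_i*q_{i-1} + q_{i-2} with p_{-2}=0, p_{-1}=1, q_{-2}=1, q_{-1}=0:
  i=0: a_0=0, p_0 = 0*1 + 0 = 0, q_0 = 0*0 + 1 = 1.
  i=1: a_1=2, p_1 = 2*0 + 1 = 1, q_1 = 2*1 + 0 = 2.
  i=2: a_2=8, p_2 = 8*1 + 0 = 8, q_2 = 8*2 + 1 = 17.
  i=3: a_3=7, p_3 = 7*8 + 1 = 57, q_3 = 7*17 + 2 = 121.
  i=4: a_4=4, p_4 = 4*57 + 8 = 236, q_4 = 4*121 + 17 = 501.
  i=5: a_5=2, p_5 = 2*236 + 57 = 529, q_5 = 2*501 + 121 = 1123.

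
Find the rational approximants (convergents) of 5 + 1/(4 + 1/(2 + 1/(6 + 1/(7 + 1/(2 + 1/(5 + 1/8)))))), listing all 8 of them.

5/1, 21/4, 47/9, 303/58, 2168/415, 4639/888, 25363/4855, 207543/39728

Using the convergent recurrence p_i = a_i*p_{i-1} + p_{i-2}, q_i = a_i*q_{i-1} + q_{i-2} with p_{-2}=0, p_{-1}=1, q_{-2}=1, q_{-1}=0:
  i=0: a_0=5, p_0 = 5*1 + 0 = 5, q_0 = 5*0 + 1 = 1.
  i=1: a_1=4, p_1 = 4*5 + 1 = 21, q_1 = 4*1 + 0 = 4.
  i=2: a_2=2, p_2 = 2*21 + 5 = 47, q_2 = 2*4 + 1 = 9.
  i=3: a_3=6, p_3 = 6*47 + 21 = 303, q_3 = 6*9 + 4 = 58.
  i=4: a_4=7, p_4 = 7*303 + 47 = 2168, q_4 = 7*58 + 9 = 415.
  i=5: a_5=2, p_5 = 2*2168 + 303 = 4639, q_5 = 2*415 + 58 = 888.
  i=6: a_6=5, p_6 = 5*4639 + 2168 = 25363, q_6 = 5*888 + 415 = 4855.
  i=7: a_7=8, p_7 = 8*25363 + 4639 = 207543, q_7 = 8*4855 + 888 = 39728.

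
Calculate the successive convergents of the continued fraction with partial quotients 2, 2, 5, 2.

Using the convergent recurrence p_i = a_i*p_{i-1} + p_{i-2}, q_i = a_i*q_{i-1} + q_{i-2} with p_{-2}=0, p_{-1}=1, q_{-2}=1, q_{-1}=0:
  i=0: a_0=2, p_0 = 2*1 + 0 = 2, q_0 = 2*0 + 1 = 1.
  i=1: a_1=2, p_1 = 2*2 + 1 = 5, q_1 = 2*1 + 0 = 2.
  i=2: a_2=5, p_2 = 5*5 + 2 = 27, q_2 = 5*2 + 1 = 11.
  i=3: a_3=2, p_3 = 2*27 + 5 = 59, q_3 = 2*11 + 2 = 24.

2/1, 5/2, 27/11, 59/24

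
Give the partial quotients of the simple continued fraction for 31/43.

Run the Euclidean algorithm on 31 and 43; the successive quotients are the partial quotients a_0, a_1, ... (each step inverts the fractional part left over by the previous one):
  31 = 0*43 + 31, so a_0 = 0.
  43 = 1*31 + 12, so a_1 = 1.
  31 = 2*12 + 7, so a_2 = 2.
  12 = 1*7 + 5, so a_3 = 1.
  7 = 1*5 + 2, so a_4 = 1.
  5 = 2*2 + 1, so a_5 = 2.
  2 = 2*1 + 0, so a_6 = 2.
The remainder reaches 0 after 7 divisions, so the expansion has 7 partial quotients, read off in order.

[0; 1, 2, 1, 1, 2, 2]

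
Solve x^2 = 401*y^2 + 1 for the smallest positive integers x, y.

(x, y) = (801, 40)

First expand sqrt(401) as a continued fraction. With x_i = (sqrt(401) + m_i)/d_i and (m_0, d_0) = (0, 1): a_0 = floor(sqrt(401)) = 20, since 20^2 = 400 <= 401 < 441 = 21^2.
Iterate m_{i+1} = d_i*a_i - m_i, d_{i+1} = (401 - m_{i+1}^2)/d_i, a_{i+1} = floor((a_0 + m_{i+1})/d_{i+1}):
  m_1 = 1*20 - 0 = 20, d_1 = (401 - 20^2)/1 = 1/1 = 1, a_1 = floor((20 + 20)/1) = 40.
  m_2 = 1*40 - 20 = 20, d_2 = (401 - 20^2)/1 = 1/1 = 1: (m_2, d_2) = (m_1, d_1) = (20, 1), so from here the quotient a_1 repeats; the period length is 1.
So sqrt(401) = [20; (40)] with period length k = 1.
k is odd, so (p_{k-1}, q_{k-1}) only solves x^2 - 401y^2 = -1 and the fundamental solution of x^2 - 401y^2 = 1 is (p_{2k-1}, q_{2k-1}) = (p_1, q_1); compute convergents through index 1, running through the period twice.
Convergents (p_i = a_i*p_{i-1} + p_{i-2}, q_i = a_i*q_{i-1} + q_{i-2} with p_{-2}=0, p_{-1}=1, q_{-2}=1, q_{-1}=0):
  i=0: a_0=20, p_0 = 20*1 + 0 = 20, q_0 = 20*0 + 1 = 1.
  i=1: a_1=40, p_1 = 40*20 + 1 = 801, q_1 = 40*1 + 0 = 40.
Indeed p_0^2 - 401*q_0^2 = 400 - 401 = -1, not +1.
Check: 801^2 - 401*40^2 = 641601 - 641600 = 1, so (x, y) = (801, 40) solves the equation, and by the theorem it is the least positive solution.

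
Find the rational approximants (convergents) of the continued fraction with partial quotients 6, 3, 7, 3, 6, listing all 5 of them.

Using the convergent recurrence p_i = a_i*p_{i-1} + p_{i-2}, q_i = a_i*q_{i-1} + q_{i-2} with p_{-2}=0, p_{-1}=1, q_{-2}=1, q_{-1}=0:
  i=0: a_0=6, p_0 = 6*1 + 0 = 6, q_0 = 6*0 + 1 = 1.
  i=1: a_1=3, p_1 = 3*6 + 1 = 19, q_1 = 3*1 + 0 = 3.
  i=2: a_2=7, p_2 = 7*19 + 6 = 139, q_2 = 7*3 + 1 = 22.
  i=3: a_3=3, p_3 = 3*139 + 19 = 436, q_3 = 3*22 + 3 = 69.
  i=4: a_4=6, p_4 = 6*436 + 139 = 2755, q_4 = 6*69 + 22 = 436.

6/1, 19/3, 139/22, 436/69, 2755/436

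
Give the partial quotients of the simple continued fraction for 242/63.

[3; 1, 5, 3, 3]

Run the Euclidean algorithm on 242 and 63; the successive quotients are the partial quotients a_0, a_1, ... (each step inverts the fractional part left over by the previous one):
  242 = 3*63 + 53, so a_0 = 3.
  63 = 1*53 + 10, so a_1 = 1.
  53 = 5*10 + 3, so a_2 = 5.
  10 = 3*3 + 1, so a_3 = 3.
  3 = 3*1 + 0, so a_4 = 3.
The remainder reaches 0 after 5 divisions, so the expansion has 5 partial quotients, read off in order.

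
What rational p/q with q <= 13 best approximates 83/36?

30/13

Expand x = 83/36 as a continued fraction with the Euclidean algorithm:
  83 = 2*36 + 11, so a_0 = 2.
  36 = 3*11 + 3, so a_1 = 3.
  11 = 3*3 + 2, so a_2 = 3.
  3 = 1*2 + 1, so a_3 = 1.
  2 = 2*1 + 0, so a_4 = 2.
so x = [2; 3, 3, 1, 2].
Convergents (p_i = a_i*p_{i-1} + p_{i-2}, q_i = a_i*q_{i-1} + q_{i-2} with p_{-2}=0, p_{-1}=1, q_{-2}=1, q_{-1}=0), until the denominator exceeds 13:
  i=0: a_0=2, p_0 = 2*1 + 0 = 2, q_0 = 2*0 + 1 = 1.
  i=1: a_1=3, p_1 = 3*2 + 1 = 7, q_1 = 3*1 + 0 = 3.
  i=2: a_2=3, p_2 = 3*7 + 2 = 23, q_2 = 3*3 + 1 = 10.
  i=3: a_3=1, p_3 = 1*23 + 7 = 30, q_3 = 1*10 + 3 = 13.
  i=4: a_4=2, p_4 = 2*30 + 23 = 83, q_4 = 2*13 + 10 = 36.
q_4 = 36 > 13, so the last convergent with denominator <= 13 is p_3/q_3 = 30/13.
The closest fraction with denominator <= 13 is either p_3/q_3 or the intermediate fraction (k*p_3 + p_2)/(k*q_3 + q_2) with the largest k >= 1 whose denominator stays <= 13; these approach x as k grows, and every other convergent or intermediate fraction in range is farther away.
Largest k: floor((13 - q_2)/q_3) = floor((13 - 10)/13) = 0.
Since k = 0, no intermediate fraction beyond p_3/q_3 has denominator <= 13, so the convergent 30/13 is the closest (its error is |83*13 - 30*36|/(36*13) = 1/468).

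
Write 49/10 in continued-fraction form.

Run the Euclidean algorithm on 49 and 10; the successive quotients are the partial quotients a_0, a_1, ... (each step inverts the fractional part left over by the previous one):
  49 = 4*10 + 9, so a_0 = 4.
  10 = 1*9 + 1, so a_1 = 1.
  9 = 9*1 + 0, so a_2 = 9.
The remainder reaches 0 after 3 divisions, so the expansion has 3 partial quotients, read off in order.

[4; 1, 9]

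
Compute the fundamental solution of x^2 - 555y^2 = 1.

First expand sqrt(555) as a continued fraction. With x_i = (sqrt(555) + m_i)/d_i and (m_0, d_0) = (0, 1): a_0 = floor(sqrt(555)) = 23, since 23^2 = 529 <= 555 < 576 = 24^2.
Iterate m_{i+1} = d_i*a_i - m_i, d_{i+1} = (555 - m_{i+1}^2)/d_i, a_{i+1} = floor((a_0 + m_{i+1})/d_{i+1}):
  m_1 = 1*23 - 0 = 23, d_1 = (555 - 23^2)/1 = 26/1 = 26, a_1 = floor((23 + 23)/26) = 1.
  m_2 = 26*1 - 23 = 3, d_2 = (555 - 3^2)/26 = 546/26 = 21, a_2 = floor((23 + 3)/21) = 1.
  m_3 = 21*1 - 3 = 18, d_3 = (555 - 18^2)/21 = 231/21 = 11, a_3 = floor((23 + 18)/11) = 3.
  m_4 = 11*3 - 18 = 15, d_4 = (555 - 15^2)/11 = 330/11 = 30, a_4 = floor((23 + 15)/30) = 1.
  m_5 = 30*1 - 15 = 15, d_5 = (555 - 15^2)/30 = 330/30 = 11, a_5 = floor((23 + 15)/11) = 3.
  m_6 = 11*3 - 15 = 18, d_6 = (555 - 18^2)/11 = 231/11 = 21, a_6 = floor((23 + 18)/21) = 1.
  m_7 = 21*1 - 18 = 3, d_7 = (555 - 3^2)/21 = 546/21 = 26, a_7 = floor((23 + 3)/26) = 1.
  m_8 = 26*1 - 3 = 23, d_8 = (555 - 23^2)/26 = 26/26 = 1, a_8 = floor((23 + 23)/1) = 46.
  m_9 = 1*46 - 23 = 23, d_9 = (555 - 23^2)/1 = 26/1 = 26: (m_9, d_9) = (m_1, d_1) = (23, 26), so from here the quotients repeat a_1, ..., a_8; the period length is 8.
So sqrt(555) = [23; (1, 1, 3, 1, 3, 1, 1, 46)] with period length k = 8.
k is even, so the fundamental solution of x^2 - 555y^2 = 1 is (p_{k-1}, q_{k-1}) = (p_7, q_7); compute convergents through index 7.
Convergents (p_i = a_i*p_{i-1} + p_{i-2}, q_i = a_i*q_{i-1} + q_{i-2} with p_{-2}=0, p_{-1}=1, q_{-2}=1, q_{-1}=0):
  i=0: a_0=23, p_0 = 23*1 + 0 = 23, q_0 = 23*0 + 1 = 1.
  i=1: a_1=1, p_1 = 1*23 + 1 = 24, q_1 = 1*1 + 0 = 1.
  i=2: a_2=1, p_2 = 1*24 + 23 = 47, q_2 = 1*1 + 1 = 2.
  i=3: a_3=3, p_3 = 3*47 + 24 = 165, q_3 = 3*2 + 1 = 7.
  i=4: a_4=1, p_4 = 1*165 + 47 = 212, q_4 = 1*7 + 2 = 9.
  i=5: a_5=3, p_5 = 3*212 + 165 = 801, q_5 = 3*9 + 7 = 34.
  i=6: a_6=1, p_6 = 1*801 + 212 = 1013, q_6 = 1*34 + 9 = 43.
  i=7: a_7=1, p_7 = 1*1013 + 801 = 1814, q_7 = 1*43 + 34 = 77.
Check: 1814^2 - 555*77^2 = 3290596 - 3290595 = 1, so (x, y) = (1814, 77) solves the equation, and by the theorem it is the least positive solution.

(x, y) = (1814, 77)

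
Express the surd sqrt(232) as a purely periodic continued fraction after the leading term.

Write x_i = (sqrt(232) + m_i)/d_i with (m_0, d_0) = (0, 1). a_0 = floor(sqrt(232)) = 15, since 15^2 = 225 <= 232 < 256 = 16^2.
Iterate m_{i+1} = d_i*a_i - m_i, d_{i+1} = (232 - m_{i+1}^2)/d_i, a_{i+1} = floor((a_0 + m_{i+1})/d_{i+1}):
  m_1 = 1*15 - 0 = 15, d_1 = (232 - 15^2)/1 = 7/1 = 7, a_1 = floor((15 + 15)/7) = 4.
  m_2 = 7*4 - 15 = 13, d_2 = (232 - 13^2)/7 = 63/7 = 9, a_2 = floor((15 + 13)/9) = 3.
  m_3 = 9*3 - 13 = 14, d_3 = (232 - 14^2)/9 = 36/9 = 4, a_3 = floor((15 + 14)/4) = 7.
  m_4 = 4*7 - 14 = 14, d_4 = (232 - 14^2)/4 = 36/4 = 9, a_4 = floor((15 + 14)/9) = 3.
  m_5 = 9*3 - 14 = 13, d_5 = (232 - 13^2)/9 = 63/9 = 7, a_5 = floor((15 + 13)/7) = 4.
  m_6 = 7*4 - 13 = 15, d_6 = (232 - 15^2)/7 = 7/7 = 1, a_6 = floor((15 + 15)/1) = 30.
  m_7 = 1*30 - 15 = 15, d_7 = (232 - 15^2)/1 = 7/1 = 7: (m_7, d_7) = (m_1, d_1) = (15, 7), so from here the quotients repeat a_1, ..., a_6; the period length is 6.
Hence the expansion of sqrt(232) is a_0 = 15 followed by the repeating block 4, 3, 7, 3, 4, 30 (period 6).

[15; (4, 3, 7, 3, 4, 30)]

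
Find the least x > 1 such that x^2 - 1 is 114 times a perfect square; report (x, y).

First expand sqrt(114) as a continued fraction. With x_i = (sqrt(114) + m_i)/d_i and (m_0, d_0) = (0, 1): a_0 = floor(sqrt(114)) = 10, since 10^2 = 100 <= 114 < 121 = 11^2.
Iterate m_{i+1} = d_i*a_i - m_i, d_{i+1} = (114 - m_{i+1}^2)/d_i, a_{i+1} = floor((a_0 + m_{i+1})/d_{i+1}):
  m_1 = 1*10 - 0 = 10, d_1 = (114 - 10^2)/1 = 14/1 = 14, a_1 = floor((10 + 10)/14) = 1.
  m_2 = 14*1 - 10 = 4, d_2 = (114 - 4^2)/14 = 98/14 = 7, a_2 = floor((10 + 4)/7) = 2.
  m_3 = 7*2 - 4 = 10, d_3 = (114 - 10^2)/7 = 14/7 = 2, a_3 = floor((10 + 10)/2) = 10.
  m_4 = 2*10 - 10 = 10, d_4 = (114 - 10^2)/2 = 14/2 = 7, a_4 = floor((10 + 10)/7) = 2.
  m_5 = 7*2 - 10 = 4, d_5 = (114 - 4^2)/7 = 98/7 = 14, a_5 = floor((10 + 4)/14) = 1.
  m_6 = 14*1 - 4 = 10, d_6 = (114 - 10^2)/14 = 14/14 = 1, a_6 = floor((10 + 10)/1) = 20.
  m_7 = 1*20 - 10 = 10, d_7 = (114 - 10^2)/1 = 14/1 = 14: (m_7, d_7) = (m_1, d_1) = (10, 14), so from here the quotients repeat a_1, ..., a_6; the period length is 6.
So sqrt(114) = [10; (1, 2, 10, 2, 1, 20)] with period length k = 6.
k is even, so the fundamental solution of x^2 - 114y^2 = 1 is (p_{k-1}, q_{k-1}) = (p_5, q_5); compute convergents through index 5.
Convergents (p_i = a_i*p_{i-1} + p_{i-2}, q_i = a_i*q_{i-1} + q_{i-2} with p_{-2}=0, p_{-1}=1, q_{-2}=1, q_{-1}=0):
  i=0: a_0=10, p_0 = 10*1 + 0 = 10, q_0 = 10*0 + 1 = 1.
  i=1: a_1=1, p_1 = 1*10 + 1 = 11, q_1 = 1*1 + 0 = 1.
  i=2: a_2=2, p_2 = 2*11 + 10 = 32, q_2 = 2*1 + 1 = 3.
  i=3: a_3=10, p_3 = 10*32 + 11 = 331, q_3 = 10*3 + 1 = 31.
  i=4: a_4=2, p_4 = 2*331 + 32 = 694, q_4 = 2*31 + 3 = 65.
  i=5: a_5=1, p_5 = 1*694 + 331 = 1025, q_5 = 1*65 + 31 = 96.
Check: 1025^2 - 114*96^2 = 1050625 - 1050624 = 1, so (x, y) = (1025, 96) solves the equation, and by the theorem it is the least positive solution.

(x, y) = (1025, 96)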